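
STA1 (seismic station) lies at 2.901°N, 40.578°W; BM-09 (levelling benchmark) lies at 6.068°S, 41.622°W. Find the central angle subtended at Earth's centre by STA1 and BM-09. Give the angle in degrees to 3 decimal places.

9.029°

Δφ = -8.9690°,  Δλ = -1.0440°
a = sin²(Δφ/2) + cos φ₁ cos φ₂ sin²(Δλ/2) = 0.006196
c = 2·arcsin(√a) = 0.157593 rad = 9.0294°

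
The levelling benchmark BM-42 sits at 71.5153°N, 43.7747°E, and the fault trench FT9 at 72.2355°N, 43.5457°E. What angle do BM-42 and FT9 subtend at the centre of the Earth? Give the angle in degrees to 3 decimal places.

0.724°

Δφ = 0.7202°,  Δλ = -0.2290°
a = sin²(Δφ/2) + cos φ₁ cos φ₂ sin²(Δλ/2) = 0.000040
c = 2·arcsin(√a) = 0.012631 rad = 0.7237°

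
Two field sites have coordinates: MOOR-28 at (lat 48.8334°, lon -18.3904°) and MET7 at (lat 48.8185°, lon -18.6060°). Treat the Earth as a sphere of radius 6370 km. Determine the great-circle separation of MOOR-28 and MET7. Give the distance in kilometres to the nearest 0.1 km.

15.9 km

Δφ = -0.0149°,  Δλ = -0.2156°
a = sin²(Δφ/2) + cos φ₁ cos φ₂ sin²(Δλ/2) = 0.000002
c = 2·arcsin(√a) = 0.002491 rad = 0.1427°
d = R·c = 6370 × 0.002491 = 15.9 km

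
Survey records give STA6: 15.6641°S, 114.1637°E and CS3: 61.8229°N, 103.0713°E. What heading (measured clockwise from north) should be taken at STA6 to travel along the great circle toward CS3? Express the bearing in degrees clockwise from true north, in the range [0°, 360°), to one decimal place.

354.7°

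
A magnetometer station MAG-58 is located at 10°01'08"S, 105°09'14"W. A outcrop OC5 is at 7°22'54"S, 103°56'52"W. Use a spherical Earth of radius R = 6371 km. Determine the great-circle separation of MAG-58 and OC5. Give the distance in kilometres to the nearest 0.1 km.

MAG-58: φ = -10.01889°, λ = -105.15389°
OC5: φ = -7.38167°, λ = -103.94778°
Δφ = 2.6372°,  Δλ = 1.2061°
a = sin²(Δφ/2) + cos φ₁ cos φ₂ sin²(Δλ/2) = 0.000638
c = 2·arcsin(√a) = 0.050512 rad = 2.8941°
d = R·c = 6371 × 0.050512 = 321.8 km

321.8 km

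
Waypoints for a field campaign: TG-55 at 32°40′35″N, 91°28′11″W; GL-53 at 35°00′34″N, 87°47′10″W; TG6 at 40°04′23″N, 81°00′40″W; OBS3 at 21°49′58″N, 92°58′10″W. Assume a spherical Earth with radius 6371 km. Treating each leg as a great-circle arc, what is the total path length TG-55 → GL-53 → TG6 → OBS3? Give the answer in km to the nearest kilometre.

3570 km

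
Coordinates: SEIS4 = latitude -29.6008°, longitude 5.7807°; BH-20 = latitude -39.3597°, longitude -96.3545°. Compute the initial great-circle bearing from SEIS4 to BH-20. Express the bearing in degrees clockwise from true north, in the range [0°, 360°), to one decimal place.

Δλ = -102.1352°
y = sin Δλ · cos φ₂ = -0.755903
x = cos φ₁ sin φ₂ − sin φ₁ cos φ₂ cos Δλ = -0.631704
θ = atan2(y, x) = -129.8853° → 230.1147° (mod 360°)

230.1°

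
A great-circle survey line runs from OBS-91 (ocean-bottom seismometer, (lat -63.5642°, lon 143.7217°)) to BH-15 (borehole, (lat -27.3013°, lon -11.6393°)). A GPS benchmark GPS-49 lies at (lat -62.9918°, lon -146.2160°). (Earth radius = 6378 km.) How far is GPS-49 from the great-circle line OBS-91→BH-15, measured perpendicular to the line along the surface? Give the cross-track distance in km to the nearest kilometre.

δ₁₃ = central angle OBS-91→GPS-49 = 0.522210 rad  (haversine)
θ₁₃ = bearing OBS-91→GPS-49 = 121.145°,  θ₁₂ = bearing OBS-91→BH-15 = 201.774°
dₓₜ = R·arcsin(sin δ₁₃ · sin(θ₁₃ − θ₁₂)) = 6378·arcsin(0.49880·sin(-80.629°)) = -3281.774 km
|dₓₜ| = 3281.774 km

3282 km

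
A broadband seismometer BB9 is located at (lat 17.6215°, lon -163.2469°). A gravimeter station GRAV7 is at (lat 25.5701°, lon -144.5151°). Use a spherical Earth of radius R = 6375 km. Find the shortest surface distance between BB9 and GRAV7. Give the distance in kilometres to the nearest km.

2127 km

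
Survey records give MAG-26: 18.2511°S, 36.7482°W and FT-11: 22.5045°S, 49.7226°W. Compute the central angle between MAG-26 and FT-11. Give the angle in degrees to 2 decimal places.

12.88°

Δφ = -4.2534°,  Δλ = -12.9744°
a = sin²(Δφ/2) + cos φ₁ cos φ₂ sin²(Δλ/2) = 0.012577
c = 2·arcsin(√a) = 0.224763 rad = 12.8780°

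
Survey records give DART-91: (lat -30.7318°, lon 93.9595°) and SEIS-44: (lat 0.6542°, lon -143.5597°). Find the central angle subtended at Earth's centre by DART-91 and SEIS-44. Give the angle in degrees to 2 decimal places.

117.87°

Δφ = 31.3860°,  Δλ = 122.4808°
a = sin²(Δφ/2) + cos φ₁ cos φ₂ sin²(Δλ/2) = 0.733704
c = 2·arcsin(√a) = 2.057152 rad = 117.8661°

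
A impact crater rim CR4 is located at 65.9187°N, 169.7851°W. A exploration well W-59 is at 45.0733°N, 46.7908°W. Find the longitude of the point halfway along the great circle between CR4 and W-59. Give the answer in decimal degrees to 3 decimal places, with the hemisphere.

Bx = cos φ₂ cos Δλ = -0.384566,  By = cos φ₂ sin Δλ = 0.592309
φₘ = atan2(sin φ₁ + sin φ₂, √((cos φ₁ + Bx)² + By²)) = 69.91311°
λₘ = λ₁ + atan2(By, cos φ₁ + Bx) = -82.05390°

82.054°W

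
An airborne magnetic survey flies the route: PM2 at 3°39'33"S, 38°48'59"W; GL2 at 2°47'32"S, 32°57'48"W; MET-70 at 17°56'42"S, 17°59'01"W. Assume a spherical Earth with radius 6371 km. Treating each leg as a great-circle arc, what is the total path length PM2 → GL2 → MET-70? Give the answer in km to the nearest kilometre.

PM2: φ = -3.65917°, λ = -38.81639°
GL2: φ = -2.79222°, λ = -32.96333°
MET-70: φ = -17.94500°, λ = -17.98361°
PM2→GL2: c = 0.103108 rad, d = 656.90 km
GL2→MET-70: c = 0.368299 rad, d = 2346.43 km
Total = 656.90 + 2346.43 = 3003.34 km

3003 km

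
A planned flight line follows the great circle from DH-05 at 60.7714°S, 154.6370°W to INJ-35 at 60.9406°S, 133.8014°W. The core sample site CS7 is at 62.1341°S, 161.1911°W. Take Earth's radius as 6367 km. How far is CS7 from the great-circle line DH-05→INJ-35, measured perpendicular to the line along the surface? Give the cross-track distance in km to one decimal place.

δ₁₃ = central angle DH-05→CS7 = 0.059581 rad  (haversine)
θ₁₃ = bearing DH-05→CS7 = 243.631°,  θ₁₂ = bearing DH-05→INJ-35 = 100.067°
dₓₜ = R·arcsin(sin δ₁₃ · sin(θ₁₃ − θ₁₂)) = 6367·arcsin(0.05955·sin(143.564°)) = 225.221 km
|dₓₜ| = 225.221 km

225.2 km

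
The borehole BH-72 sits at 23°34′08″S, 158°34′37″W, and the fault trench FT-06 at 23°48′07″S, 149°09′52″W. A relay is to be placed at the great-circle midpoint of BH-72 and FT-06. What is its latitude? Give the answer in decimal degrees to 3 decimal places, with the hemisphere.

23.757°S

BH-72: φ = -23.56889°, λ = -158.57694°
FT-06: φ = -23.80194°, λ = -149.16444°
Bx = cos φ₂ cos Δλ = 0.902628,  By = cos φ₂ sin Δλ = 0.149631
φₘ = atan2(sin φ₁ + sin φ₂, √((cos φ₁ + Bx)² + By²)) = -23.75668°
λₘ = λ₁ + atan2(By, cos φ₁ + Bx) = -153.87490°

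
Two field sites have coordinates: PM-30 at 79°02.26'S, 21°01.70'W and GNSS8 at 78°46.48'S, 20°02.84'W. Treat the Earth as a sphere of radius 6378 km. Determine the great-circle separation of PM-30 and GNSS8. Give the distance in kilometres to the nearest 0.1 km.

PM-30: φ = -79.03767°, λ = -21.02833°
GNSS8: φ = -78.77467°, λ = -20.04733°
Δφ = 0.2630°,  Δλ = 0.9810°
a = sin²(Δφ/2) + cos φ₁ cos φ₂ sin²(Δλ/2) = 0.000008
c = 2·arcsin(√a) = 0.005650 rad = 0.3237°
d = R·c = 6378 × 0.005650 = 36.0 km

36.0 km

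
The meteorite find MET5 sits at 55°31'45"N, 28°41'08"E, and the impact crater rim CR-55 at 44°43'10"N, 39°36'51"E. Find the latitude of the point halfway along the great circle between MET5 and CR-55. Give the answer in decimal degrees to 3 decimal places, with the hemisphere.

MET5: φ = +55.52917°, λ = +28.68556°
CR-55: φ = +44.71944°, λ = +39.61417°
Bx = cos φ₂ cos Δλ = 0.697674,  By = cos φ₂ sin Δλ = 0.134712
φₘ = atan2(sin φ₁ + sin φ₂, √((cos φ₁ + Bx)² + By²)) = 50.25100°
λₘ = λ₁ + atan2(By, cos φ₁ + Bx) = 34.77057°

50.251°N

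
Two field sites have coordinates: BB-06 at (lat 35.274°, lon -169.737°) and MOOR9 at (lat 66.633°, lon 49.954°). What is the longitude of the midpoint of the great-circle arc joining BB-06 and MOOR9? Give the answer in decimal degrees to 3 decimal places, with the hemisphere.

163.905°E

Bx = cos φ₂ cos Δλ = -0.305198,  By = cos φ₂ sin Δλ = -0.253300
φₘ = atan2(sin φ₁ + sin φ₂, √((cos φ₁ + Bx)² + By²)) = 69.11838°
λₘ = λ₁ + atan2(By, cos φ₁ + Bx) = 163.90464°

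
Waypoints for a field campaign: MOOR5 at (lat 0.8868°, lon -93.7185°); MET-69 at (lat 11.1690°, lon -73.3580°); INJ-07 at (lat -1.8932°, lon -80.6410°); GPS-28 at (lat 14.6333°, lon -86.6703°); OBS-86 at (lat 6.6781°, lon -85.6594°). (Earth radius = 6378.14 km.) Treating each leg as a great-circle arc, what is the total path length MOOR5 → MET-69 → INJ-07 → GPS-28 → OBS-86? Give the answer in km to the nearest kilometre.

7036 km

MOOR5→MET-69: c = 0.395891 rad, d = 2525.05 km
MET-69→INJ-07: c = 0.260682 rad, d = 1662.66 km
INJ-07→GPS-28: c = 0.306687 rad, d = 1956.09 km
GPS-28→OBS-86: c = 0.139921 rad, d = 892.44 km
Total = 2525.05 + 1662.66 + 1956.09 + 892.44 = 7036.24 km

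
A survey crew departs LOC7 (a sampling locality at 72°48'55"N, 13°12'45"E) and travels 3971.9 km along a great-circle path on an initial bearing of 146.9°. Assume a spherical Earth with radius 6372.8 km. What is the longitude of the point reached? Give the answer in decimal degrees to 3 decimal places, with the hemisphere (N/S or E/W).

LOC7: φ = +72.81528°, λ = +13.21250°
δ = d/R = 3971.9/6372.8 = 0.623258 rad
φ₂ = arcsin(sin φ₁ cos δ + cos φ₁ sin δ cos θ)
   = arcsin(0.95536·0.81198 + 0.29545·0.58368·-0.83772) = 39.14360°
λ₂ = λ₁ + atan2(sin θ sin δ cos φ₁, cos δ − sin φ₁ sin φ₂) = 37.47962°

37.480°E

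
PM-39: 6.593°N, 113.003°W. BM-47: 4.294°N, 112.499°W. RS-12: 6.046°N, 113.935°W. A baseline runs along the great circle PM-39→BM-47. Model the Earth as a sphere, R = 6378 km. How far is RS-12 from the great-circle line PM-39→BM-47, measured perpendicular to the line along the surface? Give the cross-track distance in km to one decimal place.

δ₁₃ = central angle PM-39→RS-12 = 0.018776 rad  (haversine)
θ₁₃ = bearing PM-39→RS-12 = 239.490°,  θ₁₂ = bearing PM-39→BM-47 = 167.664°
dₓₜ = R·arcsin(sin δ₁₃ · sin(θ₁₃ − θ₁₂)) = 6378·arcsin(0.01877·sin(71.826°)) = 113.778 km
|dₓₜ| = 113.778 km

113.8 km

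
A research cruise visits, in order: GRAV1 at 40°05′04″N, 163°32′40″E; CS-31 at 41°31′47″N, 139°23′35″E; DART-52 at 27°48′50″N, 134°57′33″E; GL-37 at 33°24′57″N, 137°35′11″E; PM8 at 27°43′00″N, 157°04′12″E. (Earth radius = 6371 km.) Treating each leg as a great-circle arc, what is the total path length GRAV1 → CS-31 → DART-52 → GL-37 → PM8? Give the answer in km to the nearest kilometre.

GRAV1: φ = +40.08444°, λ = +163.54444°
CS-31: φ = +41.52972°, λ = +139.39306°
DART-52: φ = +27.81389°, λ = +134.95917°
GL-37: φ = +33.41583°, λ = +137.58639°
PM8: φ = +27.71667°, λ = +157.07000°
GRAV1→CS-31: c = 0.319009 rad, d = 2032.40 km
CS-31→DART-52: c = 0.247606 rad, d = 1577.50 km
DART-52→GL-37: c = 0.105423 rad, d = 671.65 km
GL-37→PM8: c = 0.308651 rad, d = 1966.42 km
Total = 2032.40 + 1577.50 + 671.65 + 1966.42 = 6247.97 km

6248 km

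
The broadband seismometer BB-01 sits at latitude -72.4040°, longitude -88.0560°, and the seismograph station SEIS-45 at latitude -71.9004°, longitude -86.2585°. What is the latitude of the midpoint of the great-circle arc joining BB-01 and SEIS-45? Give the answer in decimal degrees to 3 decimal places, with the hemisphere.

72.154°S

Bx = cos φ₂ cos Δλ = 0.310517,  By = cos φ₂ sin Δλ = 0.009745
φₘ = atan2(sin φ₁ + sin φ₂, √((cos φ₁ + Bx)² + By²)) = -72.15426°
λₘ = λ₁ + atan2(By, cos φ₁ + Bx) = -87.14498°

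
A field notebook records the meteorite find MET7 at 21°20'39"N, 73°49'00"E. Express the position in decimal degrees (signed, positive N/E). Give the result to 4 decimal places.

+21.3442°, +73.8167°

lat: 21.3442° N → +21.3442°
lon: 73.8167° E → +73.8167°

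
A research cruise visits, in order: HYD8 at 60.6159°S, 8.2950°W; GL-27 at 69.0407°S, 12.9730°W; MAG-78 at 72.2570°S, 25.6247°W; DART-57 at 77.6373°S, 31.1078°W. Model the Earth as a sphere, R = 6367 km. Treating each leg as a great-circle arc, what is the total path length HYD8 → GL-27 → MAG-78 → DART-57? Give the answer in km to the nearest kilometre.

HYD8→GL-27: c = 0.150979 rad, d = 961.28 km
GL-27→MAG-78: c = 0.091923 rad, d = 585.28 km
MAG-78→DART-57: c = 0.097036 rad, d = 617.83 km
Total = 961.28 + 585.28 + 617.83 = 2164.38 km

2164 km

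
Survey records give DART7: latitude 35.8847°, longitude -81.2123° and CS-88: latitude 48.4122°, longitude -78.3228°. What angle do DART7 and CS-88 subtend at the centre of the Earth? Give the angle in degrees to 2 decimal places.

12.71°

Δφ = 12.5275°,  Δλ = 2.8895°
a = sin²(Δφ/2) + cos φ₁ cos φ₂ sin²(Δλ/2) = 0.012246
c = 2·arcsin(√a) = 0.221776 rad = 12.7068°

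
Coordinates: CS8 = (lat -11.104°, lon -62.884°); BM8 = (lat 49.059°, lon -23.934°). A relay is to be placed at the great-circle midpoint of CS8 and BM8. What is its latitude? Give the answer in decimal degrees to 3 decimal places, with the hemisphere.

Bx = cos φ₂ cos Δλ = 0.509609,  By = cos φ₂ sin Δλ = 0.411937
φₘ = atan2(sin φ₁ + sin φ₂, √((cos φ₁ + Bx)² + By²)) = 19.99420°
λₘ = λ₁ + atan2(By, cos φ₁ + Bx) = -47.43834°

19.994°N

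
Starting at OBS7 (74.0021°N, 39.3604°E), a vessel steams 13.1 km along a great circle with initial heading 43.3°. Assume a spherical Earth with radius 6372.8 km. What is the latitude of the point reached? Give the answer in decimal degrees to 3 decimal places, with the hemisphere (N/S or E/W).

δ = d/R = 13.1/6372.8 = 0.002056 rad
φ₂ = arcsin(sin φ₁ cos δ + cos φ₁ sin δ cos θ)
   = arcsin(0.96127·1.00000 + 0.27560·0.00206·0.72777) = 74.08762°
λ₂ = λ₁ + atan2(sin θ sin δ cos φ₁, cos δ − sin φ₁ sin φ₂) = 39.65502°

74.088°N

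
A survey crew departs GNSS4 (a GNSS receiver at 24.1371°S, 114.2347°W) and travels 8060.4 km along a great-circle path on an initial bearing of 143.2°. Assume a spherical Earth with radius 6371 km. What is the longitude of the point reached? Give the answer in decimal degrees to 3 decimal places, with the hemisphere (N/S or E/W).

δ = d/R = 8060.4/6371 = 1.265170 rad
φ₂ = arcsin(sin φ₁ cos δ + cos φ₁ sin δ cos θ)
   = arcsin(-0.40892·0.30089 + 0.91257·0.95366·-0.80073) = -55.07488°
λ₂ = λ₁ + atan2(sin θ sin δ cos φ₁, cos δ − sin φ₁ sin φ₂) = -20.46108°

20.461°W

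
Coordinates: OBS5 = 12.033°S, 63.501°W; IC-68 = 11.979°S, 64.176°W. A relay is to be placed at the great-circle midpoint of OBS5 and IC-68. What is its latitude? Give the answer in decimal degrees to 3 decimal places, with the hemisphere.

12.006°S

Bx = cos φ₂ cos Δλ = 0.978156,  By = cos φ₂ sin Δλ = -0.011524
φₘ = atan2(sin φ₁ + sin φ₂, √((cos φ₁ + Bx)² + By²)) = -12.00620°
λₘ = λ₁ + atan2(By, cos φ₁ + Bx) = -63.83853°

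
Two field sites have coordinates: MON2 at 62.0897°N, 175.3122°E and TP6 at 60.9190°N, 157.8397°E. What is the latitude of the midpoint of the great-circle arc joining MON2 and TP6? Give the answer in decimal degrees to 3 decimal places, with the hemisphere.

61.784°N

Bx = cos φ₂ cos Δλ = 0.463620,  By = cos φ₂ sin Δλ = -0.145934
φₘ = atan2(sin φ₁ + sin φ₂, √((cos φ₁ + Bx)² + By²)) = 61.78371°
λₘ = λ₁ + atan2(By, cos φ₁ + Bx) = 166.41025°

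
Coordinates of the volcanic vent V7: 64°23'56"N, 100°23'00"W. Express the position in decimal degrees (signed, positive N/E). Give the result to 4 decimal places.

+64.3989°, -100.3833°

lat: 64.3989° N → +64.3989°
lon: 100.3833° W → -100.3833°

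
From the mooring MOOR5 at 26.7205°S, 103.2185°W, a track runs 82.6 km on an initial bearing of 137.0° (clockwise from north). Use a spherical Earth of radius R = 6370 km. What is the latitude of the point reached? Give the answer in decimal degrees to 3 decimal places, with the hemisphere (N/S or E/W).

27.263°S

δ = d/R = 82.6/6370 = 0.012967 rad
φ₂ = arcsin(sin φ₁ cos δ + cos φ₁ sin δ cos θ)
   = arcsin(-0.44964·0.99992 + 0.89321·0.01297·-0.73135) = -27.26272°
λ₂ = λ₁ + atan2(sin θ sin δ cos φ₁, cos δ − sin φ₁ sin φ₂) = -102.64849°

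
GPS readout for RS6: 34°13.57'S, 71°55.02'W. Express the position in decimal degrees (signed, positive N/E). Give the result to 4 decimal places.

-34.2262°, -71.9170°

lat: 34.2262° S → -34.2262°
lon: 71.9170° W → -71.9170°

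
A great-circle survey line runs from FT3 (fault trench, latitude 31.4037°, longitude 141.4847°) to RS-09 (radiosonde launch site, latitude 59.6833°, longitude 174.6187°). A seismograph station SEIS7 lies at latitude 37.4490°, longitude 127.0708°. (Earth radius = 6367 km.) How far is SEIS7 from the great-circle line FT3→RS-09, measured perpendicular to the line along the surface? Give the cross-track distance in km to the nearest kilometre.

1478 km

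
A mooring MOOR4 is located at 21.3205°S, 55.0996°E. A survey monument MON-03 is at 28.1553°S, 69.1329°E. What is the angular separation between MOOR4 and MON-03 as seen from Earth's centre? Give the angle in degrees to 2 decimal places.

Δφ = -6.8348°,  Δλ = 14.0333°
a = sin²(Δφ/2) + cos φ₁ cos φ₂ sin²(Δλ/2) = 0.015810
c = 2·arcsin(√a) = 0.252140 rad = 14.4466°

14.45°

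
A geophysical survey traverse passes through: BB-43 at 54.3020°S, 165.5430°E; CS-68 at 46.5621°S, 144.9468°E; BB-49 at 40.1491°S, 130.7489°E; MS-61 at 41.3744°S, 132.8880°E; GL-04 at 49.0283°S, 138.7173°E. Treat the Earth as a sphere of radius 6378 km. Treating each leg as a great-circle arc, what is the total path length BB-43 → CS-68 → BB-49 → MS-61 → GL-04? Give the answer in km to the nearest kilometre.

BB-43→CS-68: c = 0.264414 rad, d = 1686.43 km
CS-68→BB-49: c = 0.211633 rad, d = 1349.80 km
BB-49→MS-61: c = 0.035452 rad, d = 226.11 km
MS-61→GL-04: c = 0.151496 rad, d = 966.24 km
Total = 1686.43 + 1349.80 + 226.11 + 966.24 = 4228.59 km

4229 km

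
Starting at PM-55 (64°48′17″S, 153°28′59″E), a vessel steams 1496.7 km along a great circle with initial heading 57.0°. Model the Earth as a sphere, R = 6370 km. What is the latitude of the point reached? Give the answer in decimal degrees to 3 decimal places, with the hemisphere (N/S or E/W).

55.692°S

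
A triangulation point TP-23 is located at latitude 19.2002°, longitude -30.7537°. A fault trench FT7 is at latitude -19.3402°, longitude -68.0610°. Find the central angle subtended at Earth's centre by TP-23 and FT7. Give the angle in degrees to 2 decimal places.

Δφ = -38.5404°,  Δλ = -37.3073°
a = sin²(Δφ/2) + cos φ₁ cos φ₂ sin²(Δλ/2) = 0.200075
c = 2·arcsin(√a) = 0.927483 rad = 53.1408°

53.14°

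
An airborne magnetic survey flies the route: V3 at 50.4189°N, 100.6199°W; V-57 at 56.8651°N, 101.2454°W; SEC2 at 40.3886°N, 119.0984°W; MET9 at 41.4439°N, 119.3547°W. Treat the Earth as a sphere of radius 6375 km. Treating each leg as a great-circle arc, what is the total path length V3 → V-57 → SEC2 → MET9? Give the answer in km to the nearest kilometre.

3078 km

V3→V-57: c = 0.112692 rad, d = 718.41 km
V-57→SEC2: c = 0.351411 rad, d = 2240.24 km
SEC2→MET9: c = 0.018726 rad, d = 119.38 km
Total = 718.41 + 2240.24 + 119.38 = 3078.04 km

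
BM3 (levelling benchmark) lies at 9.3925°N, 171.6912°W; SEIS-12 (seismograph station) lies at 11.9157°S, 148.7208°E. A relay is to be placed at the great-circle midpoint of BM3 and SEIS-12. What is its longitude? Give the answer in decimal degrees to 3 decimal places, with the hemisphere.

168.600°E

Bx = cos φ₂ cos Δλ = 0.754041,  By = cos φ₂ sin Δλ = -0.623531
φₘ = atan2(sin φ₁ + sin φ₂, √((cos φ₁ + Bx)² + By²)) = -1.34079°
λₘ = λ₁ + atan2(By, cos φ₁ + Bx) = 168.60023°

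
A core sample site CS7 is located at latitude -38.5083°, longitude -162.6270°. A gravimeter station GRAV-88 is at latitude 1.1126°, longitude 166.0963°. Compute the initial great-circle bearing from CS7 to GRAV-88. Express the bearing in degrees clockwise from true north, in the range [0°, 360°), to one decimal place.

316.5°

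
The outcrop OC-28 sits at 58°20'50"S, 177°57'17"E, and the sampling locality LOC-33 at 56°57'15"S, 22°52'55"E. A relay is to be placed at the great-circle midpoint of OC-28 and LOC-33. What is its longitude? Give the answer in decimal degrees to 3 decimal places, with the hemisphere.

95.455°E

OC-28: φ = -58.34722°, λ = +177.95472°
LOC-33: φ = -56.95417°, λ = +22.88194°
Bx = cos φ₂ cos Δλ = -0.494511,  By = cos φ₂ sin Δλ = -0.229830
φₘ = atan2(sin φ₁ + sin φ₂, √((cos φ₁ + Bx)² + By²)) = -82.18723°
λₘ = λ₁ + atan2(By, cos φ₁ + Bx) = 95.45515°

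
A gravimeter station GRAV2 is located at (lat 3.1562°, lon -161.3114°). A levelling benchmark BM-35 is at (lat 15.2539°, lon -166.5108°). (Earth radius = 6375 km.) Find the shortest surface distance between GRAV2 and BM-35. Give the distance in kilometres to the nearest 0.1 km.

1461.7 km

Δφ = 12.0977°,  Δλ = -5.1994°
a = sin²(Δφ/2) + cos φ₁ cos φ₂ sin²(Δλ/2) = 0.013086
c = 2·arcsin(√a) = 0.229290 rad = 13.1374°
d = R·c = 6375 × 0.229290 = 1461.7 km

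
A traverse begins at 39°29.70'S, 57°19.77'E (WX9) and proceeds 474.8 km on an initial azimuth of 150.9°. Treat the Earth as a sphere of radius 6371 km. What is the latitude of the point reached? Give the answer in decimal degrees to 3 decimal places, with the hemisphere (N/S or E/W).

WX9: φ = -39.49500°, λ = +57.32950°
δ = d/R = 474.8/6371 = 0.074525 rad
φ₂ = arcsin(sin φ₁ cos δ + cos φ₁ sin δ cos θ)
   = arcsin(-0.63601·0.99722 + 0.77168·0.07446·-0.87377) = -43.19231°
λ₂ = λ₁ + atan2(sin θ sin δ cos φ₁, cos δ − sin φ₁ sin φ₂) = 60.17642°

43.192°S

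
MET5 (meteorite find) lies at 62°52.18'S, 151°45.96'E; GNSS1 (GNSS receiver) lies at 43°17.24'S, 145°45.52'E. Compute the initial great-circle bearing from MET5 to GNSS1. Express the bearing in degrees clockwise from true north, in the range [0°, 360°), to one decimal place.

MET5: φ = -62.86967°, λ = +151.76600°
GNSS1: φ = -43.28733°, λ = +145.75867°
Δλ = -6.0073°
y = sin Δλ · cos φ₂ = -0.076181
x = cos φ₁ sin φ₂ − sin φ₁ cos φ₂ cos Δλ = 0.331604
θ = atan2(y, x) = -12.9384° → 347.0616° (mod 360°)

347.1°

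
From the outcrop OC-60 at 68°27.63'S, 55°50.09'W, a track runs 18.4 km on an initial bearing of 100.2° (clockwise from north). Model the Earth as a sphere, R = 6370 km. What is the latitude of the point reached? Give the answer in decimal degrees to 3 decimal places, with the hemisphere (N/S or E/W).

OC-60: φ = -68.46050°, λ = -55.83483°
δ = d/R = 18.4/6370 = 0.002889 rad
φ₂ = arcsin(sin φ₁ cos δ + cos φ₁ sin δ cos θ)
   = arcsin(-0.93016·1.00000 + 0.36714·0.00289·-0.17708) = -68.48922°
λ₂ = λ₁ + atan2(sin θ sin δ cos φ₁, cos δ − sin φ₁ sin φ₂) = -55.39061°

68.489°S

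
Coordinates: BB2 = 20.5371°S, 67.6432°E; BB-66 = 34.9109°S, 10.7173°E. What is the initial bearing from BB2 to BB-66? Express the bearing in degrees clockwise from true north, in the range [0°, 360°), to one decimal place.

Δλ = -56.9259°
y = sin Δλ · cos φ₂ = -0.687168
x = cos φ₁ sin φ₂ − sin φ₁ cos φ₂ cos Δλ = -0.378934
θ = atan2(y, x) = -118.8743° → 241.1257° (mod 360°)

241.1°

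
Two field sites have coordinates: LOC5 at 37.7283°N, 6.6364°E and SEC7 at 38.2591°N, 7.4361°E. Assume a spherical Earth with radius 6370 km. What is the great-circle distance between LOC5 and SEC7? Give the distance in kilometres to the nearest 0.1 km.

91.6 km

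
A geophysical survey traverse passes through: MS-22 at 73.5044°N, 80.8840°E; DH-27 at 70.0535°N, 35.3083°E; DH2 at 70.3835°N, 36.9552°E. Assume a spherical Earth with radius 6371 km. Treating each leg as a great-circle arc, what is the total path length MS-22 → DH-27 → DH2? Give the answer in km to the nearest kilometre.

1659 km

MS-22→DH-27: c = 0.249143 rad, d = 1587.29 km
DH-27→DH2: c = 0.011305 rad, d = 72.02 km
Total = 1587.29 + 72.02 = 1659.31 km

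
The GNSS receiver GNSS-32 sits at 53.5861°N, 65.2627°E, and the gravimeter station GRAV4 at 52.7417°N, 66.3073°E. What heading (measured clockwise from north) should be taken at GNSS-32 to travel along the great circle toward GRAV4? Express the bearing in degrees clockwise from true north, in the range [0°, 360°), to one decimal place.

143.0°

Δλ = 1.0446°
y = sin Δλ · cos φ₂ = 0.011037
x = cos φ₁ sin φ₂ − sin φ₁ cos φ₂ cos Δλ = -0.014656
θ = atan2(y, x) = 143.0177° → 143.0177° (mod 360°)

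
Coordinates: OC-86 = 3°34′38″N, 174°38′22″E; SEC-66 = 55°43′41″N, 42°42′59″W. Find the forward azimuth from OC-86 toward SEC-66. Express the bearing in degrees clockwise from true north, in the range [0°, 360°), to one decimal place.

OC-86: φ = +3.57722°, λ = +174.63944°
SEC-66: φ = +55.72806°, λ = -42.71639°
Δλ = 142.6442°
y = sin Δλ · cos φ₂ = 0.341681
x = cos φ₁ sin φ₂ − sin φ₁ cos φ₂ cos Δλ = 0.852692
θ = atan2(y, x) = 21.8364° → 21.8364° (mod 360°)

21.8°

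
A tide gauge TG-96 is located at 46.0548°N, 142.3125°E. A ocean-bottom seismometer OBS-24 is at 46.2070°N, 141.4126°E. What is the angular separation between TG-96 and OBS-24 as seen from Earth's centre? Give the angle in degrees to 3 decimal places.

0.642°

Δφ = 0.1522°,  Δλ = -0.8999°
a = sin²(Δφ/2) + cos φ₁ cos φ₂ sin²(Δλ/2) = 0.000031
c = 2·arcsin(√a) = 0.011204 rad = 0.6419°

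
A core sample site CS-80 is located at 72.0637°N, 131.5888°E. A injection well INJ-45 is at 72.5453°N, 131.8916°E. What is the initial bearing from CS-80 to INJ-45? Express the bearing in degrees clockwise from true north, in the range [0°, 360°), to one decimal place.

10.7°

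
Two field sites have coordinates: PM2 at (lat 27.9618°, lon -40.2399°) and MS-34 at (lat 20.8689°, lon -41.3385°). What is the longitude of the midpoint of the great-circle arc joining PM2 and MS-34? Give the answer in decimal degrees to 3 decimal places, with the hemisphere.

Bx = cos φ₂ cos Δλ = 0.934226,  By = cos φ₂ sin Δλ = -0.017915
φₘ = atan2(sin φ₁ + sin φ₂, √((cos φ₁ + Bx)² + By²)) = 24.41634°
λₘ = λ₁ + atan2(By, cos φ₁ + Bx) = -40.80465°

40.805°W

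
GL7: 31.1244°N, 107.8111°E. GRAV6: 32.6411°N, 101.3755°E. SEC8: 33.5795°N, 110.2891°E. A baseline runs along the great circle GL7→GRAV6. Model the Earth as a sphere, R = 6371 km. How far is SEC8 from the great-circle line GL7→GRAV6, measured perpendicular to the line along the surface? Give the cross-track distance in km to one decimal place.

331.2 km

δ₁₃ = central angle GL7→SEC8 = 0.056307 rad  (haversine)
θ₁₃ = bearing GL7→SEC8 = 39.796°,  θ₁₂ = bearing GL7→GRAV6 = 287.197°
dₓₜ = R·arcsin(sin δ₁₃ · sin(θ₁₃ − θ₁₂)) = 6371·arcsin(0.05628·sin(-247.401°)) = 331.160 km
|dₓₜ| = 331.160 km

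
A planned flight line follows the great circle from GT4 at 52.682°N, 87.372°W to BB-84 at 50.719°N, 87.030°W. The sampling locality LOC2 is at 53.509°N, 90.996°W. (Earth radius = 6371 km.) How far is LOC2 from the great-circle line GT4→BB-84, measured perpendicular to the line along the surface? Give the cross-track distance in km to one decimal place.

δ₁₃ = central angle GT4→LOC2 = 0.040625 rad  (haversine)
θ₁₃ = bearing GT4→LOC2 = 292.251°,  θ₁₂ = bearing GT4→BB-84 = 173.703°
dₓₜ = R·arcsin(sin δ₁₃ · sin(θ₁₃ − θ₁₂)) = 6371·arcsin(0.04061·sin(118.548°)) = 227.341 km
|dₓₜ| = 227.341 km

227.3 km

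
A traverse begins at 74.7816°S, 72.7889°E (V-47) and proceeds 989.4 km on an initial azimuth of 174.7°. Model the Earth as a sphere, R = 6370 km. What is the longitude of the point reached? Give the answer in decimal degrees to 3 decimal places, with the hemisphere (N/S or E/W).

80.144°E

δ = d/R = 989.4/6370 = 0.155322 rad
φ₂ = arcsin(sin φ₁ cos δ + cos φ₁ sin δ cos θ)
   = arcsin(-0.96493·0.98796 + 0.26250·0.15470·-0.99572) = -83.59114°
λ₂ = λ₁ + atan2(sin θ sin δ cos φ₁, cos δ − sin φ₁ sin φ₂) = 80.14390°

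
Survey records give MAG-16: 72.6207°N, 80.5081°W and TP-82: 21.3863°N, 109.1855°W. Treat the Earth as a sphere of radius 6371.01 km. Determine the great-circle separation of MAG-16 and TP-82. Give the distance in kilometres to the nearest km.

5971 km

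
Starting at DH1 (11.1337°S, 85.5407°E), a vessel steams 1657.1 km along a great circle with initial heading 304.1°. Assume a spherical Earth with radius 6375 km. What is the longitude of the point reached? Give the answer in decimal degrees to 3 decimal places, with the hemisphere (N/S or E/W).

73.240°E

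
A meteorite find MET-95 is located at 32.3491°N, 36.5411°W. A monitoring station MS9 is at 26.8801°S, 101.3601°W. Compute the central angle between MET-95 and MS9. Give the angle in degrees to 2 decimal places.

Δφ = -59.2292°,  Δλ = -64.8190°
a = sin²(Δφ/2) + cos φ₁ cos φ₂ sin²(Δλ/2) = 0.460656
c = 2·arcsin(√a) = 1.492026 rad = 85.4868°

85.49°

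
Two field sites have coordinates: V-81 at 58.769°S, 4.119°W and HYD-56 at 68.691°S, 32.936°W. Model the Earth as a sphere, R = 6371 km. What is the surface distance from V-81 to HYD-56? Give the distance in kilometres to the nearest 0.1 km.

Δφ = -9.9220°,  Δλ = -28.8170°
a = sin²(Δφ/2) + cos φ₁ cos φ₂ sin²(Δλ/2) = 0.019145
c = 2·arcsin(√a) = 0.277621 rad = 15.9065°
d = R·c = 6371 × 0.277621 = 1768.7 km

1768.7 km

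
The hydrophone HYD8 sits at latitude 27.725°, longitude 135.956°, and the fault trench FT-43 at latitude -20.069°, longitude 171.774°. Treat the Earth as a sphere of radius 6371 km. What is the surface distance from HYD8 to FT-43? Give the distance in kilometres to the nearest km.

6564 km

Δφ = -47.7940°,  Δλ = 35.8180°
a = sin²(Δφ/2) + cos φ₁ cos φ₂ sin²(Δλ/2) = 0.242722
c = 2·arcsin(√a) = 1.030307 rad = 59.0322°
d = R·c = 6371 × 1.030307 = 6564.1 km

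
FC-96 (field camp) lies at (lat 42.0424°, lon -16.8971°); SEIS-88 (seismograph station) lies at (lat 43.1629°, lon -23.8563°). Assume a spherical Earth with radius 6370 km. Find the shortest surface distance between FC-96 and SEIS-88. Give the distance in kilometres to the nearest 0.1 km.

582.8 km

Δφ = 1.1205°,  Δλ = -6.9592°
a = sin²(Δφ/2) + cos φ₁ cos φ₂ sin²(Δλ/2) = 0.002091
c = 2·arcsin(√a) = 0.091488 rad = 5.2419°
d = R·c = 6370 × 0.091488 = 582.8 km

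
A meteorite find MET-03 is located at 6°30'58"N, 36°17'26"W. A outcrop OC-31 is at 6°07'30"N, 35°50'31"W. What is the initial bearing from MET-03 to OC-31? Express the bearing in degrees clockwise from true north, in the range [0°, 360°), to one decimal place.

MET-03: φ = +6.51611°, λ = -36.29056°
OC-31: φ = +6.12500°, λ = -35.84194°
Δλ = 0.4486°
y = sin Δλ · cos φ₂ = 0.007785
x = cos φ₁ sin φ₂ − sin φ₁ cos φ₂ cos Δλ = -0.006823
θ = atan2(y, x) = 131.2310° → 131.2310° (mod 360°)

131.2°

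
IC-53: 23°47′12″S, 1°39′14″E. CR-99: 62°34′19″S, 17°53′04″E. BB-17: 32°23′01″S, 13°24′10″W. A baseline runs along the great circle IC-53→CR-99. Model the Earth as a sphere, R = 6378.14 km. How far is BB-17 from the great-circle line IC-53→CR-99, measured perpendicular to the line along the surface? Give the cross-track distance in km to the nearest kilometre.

IC-53: φ = -23.78667°, λ = +1.65389°
CR-99: φ = -62.57194°, λ = +17.88444°
BB-17: φ = -32.38361°, λ = -13.40278°
δ₁₃ = central angle IC-53→BB-17 = 0.275698 rad  (haversine)
θ₁₃ = bearing IC-53→BB-17 = 233.695°,  θ₁₂ = bearing IC-53→CR-99 = 168.517°
dₓₜ = R·arcsin(sin δ₁₃ · sin(θ₁₃ − θ₁₂)) = 6378.14·arcsin(0.27222·sin(65.178°)) = 1592.330 km
|dₓₜ| = 1592.330 km

1592 km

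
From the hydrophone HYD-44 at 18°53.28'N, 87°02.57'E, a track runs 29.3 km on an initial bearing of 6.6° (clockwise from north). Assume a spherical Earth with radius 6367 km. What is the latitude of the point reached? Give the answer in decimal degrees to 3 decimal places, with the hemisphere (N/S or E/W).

HYD-44: φ = +18.88800°, λ = +87.04283°
δ = d/R = 29.3/6367 = 0.004602 rad
φ₂ = arcsin(sin φ₁ cos δ + cos φ₁ sin δ cos θ)
   = arcsin(0.32372·0.99999 + 0.94615·0.00460·0.99337) = 19.14992°
λ₂ = λ₁ + atan2(sin θ sin δ cos φ₁, cos δ − sin φ₁ sin φ₂) = 87.07491°

19.150°N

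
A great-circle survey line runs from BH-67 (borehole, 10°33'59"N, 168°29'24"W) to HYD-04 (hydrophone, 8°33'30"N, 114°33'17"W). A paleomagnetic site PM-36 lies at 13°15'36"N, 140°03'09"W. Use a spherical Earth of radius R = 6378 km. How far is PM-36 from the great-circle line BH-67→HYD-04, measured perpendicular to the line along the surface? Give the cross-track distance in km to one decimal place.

BH-67: φ = +10.56639°, λ = -168.49000°
HYD-04: φ = +8.55833°, λ = -114.55472°
PM-36: φ = +13.26000°, λ = -140.05250°
δ₁₃ = central angle BH-67→PM-36 = 0.487641 rad  (haversine)
θ₁₃ = bearing BH-67→PM-36 = 81.589°,  θ₁₂ = bearing BH-67→HYD-04 = 87.168°
dₓₜ = R·arcsin(sin δ₁₃ · sin(θ₁₃ − θ₁₂)) = 6378·arcsin(0.46854·sin(-5.579°)) = -290.601 km
|dₓₜ| = 290.601 km

290.6 km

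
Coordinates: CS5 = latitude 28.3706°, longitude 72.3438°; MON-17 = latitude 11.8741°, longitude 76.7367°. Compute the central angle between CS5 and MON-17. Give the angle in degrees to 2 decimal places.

Δφ = -16.4965°,  Δλ = 4.3929°
a = sin²(Δφ/2) + cos φ₁ cos φ₂ sin²(Δλ/2) = 0.021846
c = 2·arcsin(√a) = 0.296697 rad = 16.9995°

17.00°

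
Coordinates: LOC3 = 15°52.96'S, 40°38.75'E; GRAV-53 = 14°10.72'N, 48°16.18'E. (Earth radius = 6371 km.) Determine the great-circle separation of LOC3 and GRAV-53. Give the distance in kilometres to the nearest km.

3446 km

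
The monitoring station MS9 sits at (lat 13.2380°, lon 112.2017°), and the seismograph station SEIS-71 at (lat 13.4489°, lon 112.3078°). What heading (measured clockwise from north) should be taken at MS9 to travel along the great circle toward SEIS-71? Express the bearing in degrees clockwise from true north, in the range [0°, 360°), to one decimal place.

Δλ = 0.1061°
y = sin Δλ · cos φ₂ = 0.001801
x = cos φ₁ sin φ₂ − sin φ₁ cos φ₂ cos Δλ = 0.003681
θ = atan2(y, x) = 26.0696° → 26.0696° (mod 360°)

26.1°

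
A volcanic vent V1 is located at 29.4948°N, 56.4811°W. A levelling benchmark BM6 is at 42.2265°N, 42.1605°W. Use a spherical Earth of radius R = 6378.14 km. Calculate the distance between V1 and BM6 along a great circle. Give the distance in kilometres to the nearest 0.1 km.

Δφ = 12.7317°,  Δλ = 14.3206°
a = sin²(Δφ/2) + cos φ₁ cos φ₂ sin²(Δλ/2) = 0.022307
c = 2·arcsin(√a) = 0.299835 rad = 17.1793°
d = R·c = 6378.14 × 0.299835 = 1912.4 km

1912.4 km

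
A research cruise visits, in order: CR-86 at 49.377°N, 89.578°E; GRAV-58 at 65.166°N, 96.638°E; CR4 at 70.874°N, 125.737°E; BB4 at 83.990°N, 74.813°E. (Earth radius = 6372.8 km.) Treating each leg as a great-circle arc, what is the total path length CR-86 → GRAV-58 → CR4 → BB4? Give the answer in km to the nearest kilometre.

4934 km

CR-86→GRAV-58: c = 0.283090 rad, d = 1804.07 km
GRAV-58→CR4: c = 0.211711 rad, d = 1349.19 km
CR4→BB4: c = 0.279361 rad, d = 1780.31 km
Total = 1804.07 + 1349.19 + 1780.31 = 4933.58 km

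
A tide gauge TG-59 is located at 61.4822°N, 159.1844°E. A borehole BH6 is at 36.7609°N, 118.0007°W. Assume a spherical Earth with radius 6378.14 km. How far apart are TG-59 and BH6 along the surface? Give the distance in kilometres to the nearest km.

Δφ = -24.7213°,  Δλ = 82.8149°
a = sin²(Δφ/2) + cos φ₁ cos φ₂ sin²(Δλ/2) = 0.213148
c = 2·arcsin(√a) = 0.959776 rad = 54.9911°
d = R·c = 6378.14 × 0.959776 = 6121.6 km

6122 km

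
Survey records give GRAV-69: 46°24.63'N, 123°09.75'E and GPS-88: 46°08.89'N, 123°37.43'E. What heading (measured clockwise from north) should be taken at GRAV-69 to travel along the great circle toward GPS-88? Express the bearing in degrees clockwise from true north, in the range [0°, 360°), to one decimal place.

129.3°

GRAV-69: φ = +46.41050°, λ = +123.16250°
GPS-88: φ = +46.14817°, λ = +123.62383°
Δλ = 0.4613°
y = sin Δλ · cos φ₂ = 0.005578
x = cos φ₁ sin φ₂ − sin φ₁ cos φ₂ cos Δλ = -0.004562
θ = atan2(y, x) = 129.2791° → 129.2791° (mod 360°)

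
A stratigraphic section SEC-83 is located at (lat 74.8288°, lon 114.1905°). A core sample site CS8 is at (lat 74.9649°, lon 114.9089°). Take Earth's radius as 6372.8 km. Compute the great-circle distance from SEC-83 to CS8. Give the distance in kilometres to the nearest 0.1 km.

25.7 km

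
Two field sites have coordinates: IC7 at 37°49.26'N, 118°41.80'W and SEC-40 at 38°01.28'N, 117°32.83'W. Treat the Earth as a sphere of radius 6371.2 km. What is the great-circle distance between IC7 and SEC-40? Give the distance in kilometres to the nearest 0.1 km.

103.3 km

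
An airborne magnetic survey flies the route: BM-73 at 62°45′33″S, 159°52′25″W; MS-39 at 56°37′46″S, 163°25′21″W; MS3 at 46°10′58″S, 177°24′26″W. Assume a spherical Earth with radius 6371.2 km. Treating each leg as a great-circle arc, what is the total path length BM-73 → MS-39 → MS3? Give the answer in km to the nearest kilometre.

BM-73: φ = -62.75917°, λ = -159.87361°
MS-39: φ = -56.62944°, λ = -163.42250°
MS3: φ = -46.18278°, λ = -177.40722°
BM-73→MS-39: c = 0.111414 rad, d = 709.84 km
MS-39→MS3: c = 0.236618 rad, d = 1507.54 km
Total = 709.84 + 1507.54 = 2217.38 km

2217 km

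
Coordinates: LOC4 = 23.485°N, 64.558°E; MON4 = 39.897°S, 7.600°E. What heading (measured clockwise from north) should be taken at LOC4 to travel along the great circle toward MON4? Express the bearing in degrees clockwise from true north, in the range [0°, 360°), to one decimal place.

Δλ = -56.9580°
y = sin Δλ · cos φ₂ = -0.643121
x = cos φ₁ sin φ₂ − sin φ₁ cos φ₂ cos Δλ = -0.754981
θ = atan2(y, x) = -139.5744° → 220.4256° (mod 360°)

220.4°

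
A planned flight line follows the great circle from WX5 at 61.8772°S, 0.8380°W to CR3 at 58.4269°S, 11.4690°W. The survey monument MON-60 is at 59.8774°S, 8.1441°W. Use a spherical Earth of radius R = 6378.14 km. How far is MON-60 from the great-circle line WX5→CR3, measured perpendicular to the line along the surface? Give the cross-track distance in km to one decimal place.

18.1 km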